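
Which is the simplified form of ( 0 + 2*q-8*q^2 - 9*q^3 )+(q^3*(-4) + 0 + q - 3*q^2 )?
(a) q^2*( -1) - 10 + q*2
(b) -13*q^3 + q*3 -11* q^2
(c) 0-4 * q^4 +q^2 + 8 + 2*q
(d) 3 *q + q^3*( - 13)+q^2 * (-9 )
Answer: b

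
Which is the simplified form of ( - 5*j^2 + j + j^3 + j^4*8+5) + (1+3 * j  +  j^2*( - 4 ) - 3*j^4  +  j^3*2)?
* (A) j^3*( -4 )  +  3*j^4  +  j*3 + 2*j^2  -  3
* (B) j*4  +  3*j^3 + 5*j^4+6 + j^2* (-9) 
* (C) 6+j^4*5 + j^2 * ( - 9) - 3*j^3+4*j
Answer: B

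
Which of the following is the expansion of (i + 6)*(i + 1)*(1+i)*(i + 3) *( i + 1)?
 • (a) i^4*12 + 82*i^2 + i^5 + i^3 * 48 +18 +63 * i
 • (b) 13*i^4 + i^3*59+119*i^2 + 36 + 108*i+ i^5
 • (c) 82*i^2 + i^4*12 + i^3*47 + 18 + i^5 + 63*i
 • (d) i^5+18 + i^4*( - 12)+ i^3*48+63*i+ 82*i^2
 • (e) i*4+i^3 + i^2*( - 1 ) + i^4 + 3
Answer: a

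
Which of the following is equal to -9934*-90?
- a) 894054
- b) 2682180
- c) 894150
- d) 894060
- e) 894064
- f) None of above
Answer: d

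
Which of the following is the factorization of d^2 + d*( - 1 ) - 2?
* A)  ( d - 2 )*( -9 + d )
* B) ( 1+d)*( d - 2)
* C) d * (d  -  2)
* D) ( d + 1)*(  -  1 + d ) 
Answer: B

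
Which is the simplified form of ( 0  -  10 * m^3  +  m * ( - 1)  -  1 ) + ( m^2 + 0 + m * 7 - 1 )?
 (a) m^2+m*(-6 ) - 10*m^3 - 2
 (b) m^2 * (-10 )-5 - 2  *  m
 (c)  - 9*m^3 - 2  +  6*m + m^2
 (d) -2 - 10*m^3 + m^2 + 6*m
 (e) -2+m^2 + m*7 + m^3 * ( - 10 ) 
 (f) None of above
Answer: d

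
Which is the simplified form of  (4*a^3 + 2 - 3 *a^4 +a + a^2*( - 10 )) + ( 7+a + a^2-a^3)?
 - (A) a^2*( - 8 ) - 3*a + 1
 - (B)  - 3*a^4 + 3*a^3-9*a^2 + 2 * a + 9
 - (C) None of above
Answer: B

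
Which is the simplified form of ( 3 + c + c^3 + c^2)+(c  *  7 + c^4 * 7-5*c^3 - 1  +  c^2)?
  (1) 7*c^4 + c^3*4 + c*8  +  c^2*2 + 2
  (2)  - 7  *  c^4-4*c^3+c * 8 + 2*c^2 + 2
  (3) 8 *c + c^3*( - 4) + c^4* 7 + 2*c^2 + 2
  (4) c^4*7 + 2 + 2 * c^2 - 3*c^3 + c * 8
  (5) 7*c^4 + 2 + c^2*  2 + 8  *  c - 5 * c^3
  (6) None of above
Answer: 3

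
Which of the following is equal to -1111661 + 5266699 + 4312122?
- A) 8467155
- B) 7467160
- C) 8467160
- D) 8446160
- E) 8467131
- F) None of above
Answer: C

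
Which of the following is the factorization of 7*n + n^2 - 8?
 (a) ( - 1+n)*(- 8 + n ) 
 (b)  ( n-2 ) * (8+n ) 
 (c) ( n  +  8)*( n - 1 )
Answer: c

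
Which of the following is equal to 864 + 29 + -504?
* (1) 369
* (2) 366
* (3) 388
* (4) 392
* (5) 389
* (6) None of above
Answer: 5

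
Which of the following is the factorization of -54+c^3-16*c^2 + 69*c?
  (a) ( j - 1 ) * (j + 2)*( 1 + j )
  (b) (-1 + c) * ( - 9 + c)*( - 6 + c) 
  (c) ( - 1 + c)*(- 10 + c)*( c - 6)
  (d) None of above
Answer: b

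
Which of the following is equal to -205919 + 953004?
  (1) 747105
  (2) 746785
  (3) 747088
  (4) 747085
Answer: 4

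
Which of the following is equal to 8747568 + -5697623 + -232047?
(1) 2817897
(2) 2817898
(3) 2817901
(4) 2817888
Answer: 2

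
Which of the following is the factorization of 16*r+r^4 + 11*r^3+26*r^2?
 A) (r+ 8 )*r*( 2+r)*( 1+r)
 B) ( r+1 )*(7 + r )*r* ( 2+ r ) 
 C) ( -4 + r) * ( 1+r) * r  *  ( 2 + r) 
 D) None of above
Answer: A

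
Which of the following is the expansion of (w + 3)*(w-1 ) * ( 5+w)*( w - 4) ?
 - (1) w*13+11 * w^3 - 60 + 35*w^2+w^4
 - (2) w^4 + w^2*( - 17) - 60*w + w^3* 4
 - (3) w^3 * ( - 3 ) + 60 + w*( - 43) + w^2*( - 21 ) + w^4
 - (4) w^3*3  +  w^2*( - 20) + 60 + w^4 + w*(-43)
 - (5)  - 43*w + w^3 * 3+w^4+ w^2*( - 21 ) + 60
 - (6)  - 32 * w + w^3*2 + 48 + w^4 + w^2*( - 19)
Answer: 5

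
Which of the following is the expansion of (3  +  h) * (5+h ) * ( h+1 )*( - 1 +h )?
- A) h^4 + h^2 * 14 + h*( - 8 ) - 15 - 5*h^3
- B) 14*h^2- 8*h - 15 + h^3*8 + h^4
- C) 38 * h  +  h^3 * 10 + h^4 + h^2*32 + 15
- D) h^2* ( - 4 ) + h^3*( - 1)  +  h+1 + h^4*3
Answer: B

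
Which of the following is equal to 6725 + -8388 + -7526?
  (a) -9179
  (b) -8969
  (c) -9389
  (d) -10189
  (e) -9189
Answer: e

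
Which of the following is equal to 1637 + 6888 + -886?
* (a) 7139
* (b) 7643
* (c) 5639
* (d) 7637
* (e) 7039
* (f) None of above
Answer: f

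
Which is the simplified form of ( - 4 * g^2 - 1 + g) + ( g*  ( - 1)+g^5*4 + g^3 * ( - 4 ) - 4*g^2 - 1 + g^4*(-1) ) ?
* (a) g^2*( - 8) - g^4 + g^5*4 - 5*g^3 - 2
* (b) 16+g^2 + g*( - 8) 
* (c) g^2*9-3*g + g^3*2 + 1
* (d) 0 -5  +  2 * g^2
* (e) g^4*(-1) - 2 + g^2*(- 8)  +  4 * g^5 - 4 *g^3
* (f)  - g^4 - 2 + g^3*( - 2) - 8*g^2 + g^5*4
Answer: e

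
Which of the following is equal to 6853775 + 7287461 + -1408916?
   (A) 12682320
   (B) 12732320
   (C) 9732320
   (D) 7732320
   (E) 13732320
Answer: B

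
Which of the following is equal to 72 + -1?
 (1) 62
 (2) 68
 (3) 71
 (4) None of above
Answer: 3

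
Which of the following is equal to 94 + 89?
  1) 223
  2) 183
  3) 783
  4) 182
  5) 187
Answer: 2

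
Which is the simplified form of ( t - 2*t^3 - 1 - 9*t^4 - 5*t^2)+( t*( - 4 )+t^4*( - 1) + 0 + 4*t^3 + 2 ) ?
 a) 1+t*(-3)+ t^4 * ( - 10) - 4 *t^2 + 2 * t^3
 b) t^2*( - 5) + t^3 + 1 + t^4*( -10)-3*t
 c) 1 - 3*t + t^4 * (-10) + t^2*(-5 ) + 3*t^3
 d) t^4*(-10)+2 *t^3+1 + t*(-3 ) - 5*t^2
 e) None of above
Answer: d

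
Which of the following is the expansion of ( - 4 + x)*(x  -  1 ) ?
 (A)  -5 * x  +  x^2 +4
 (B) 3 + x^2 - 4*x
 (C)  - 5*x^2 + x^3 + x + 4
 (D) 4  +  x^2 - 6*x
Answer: A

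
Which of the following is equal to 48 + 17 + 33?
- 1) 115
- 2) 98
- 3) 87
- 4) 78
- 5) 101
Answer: 2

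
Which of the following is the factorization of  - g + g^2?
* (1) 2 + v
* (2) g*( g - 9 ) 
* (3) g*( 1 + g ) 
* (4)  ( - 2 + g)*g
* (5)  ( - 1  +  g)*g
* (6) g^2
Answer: 5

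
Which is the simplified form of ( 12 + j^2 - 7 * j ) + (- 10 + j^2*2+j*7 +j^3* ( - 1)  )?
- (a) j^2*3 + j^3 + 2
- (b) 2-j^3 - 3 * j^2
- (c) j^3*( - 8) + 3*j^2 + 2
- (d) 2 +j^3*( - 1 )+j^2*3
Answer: d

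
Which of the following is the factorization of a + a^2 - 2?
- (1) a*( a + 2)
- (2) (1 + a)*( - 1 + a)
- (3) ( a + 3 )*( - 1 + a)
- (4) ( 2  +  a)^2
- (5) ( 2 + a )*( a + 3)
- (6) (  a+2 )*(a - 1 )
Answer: 6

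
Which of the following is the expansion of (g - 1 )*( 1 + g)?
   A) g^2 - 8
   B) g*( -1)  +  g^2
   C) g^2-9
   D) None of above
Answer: D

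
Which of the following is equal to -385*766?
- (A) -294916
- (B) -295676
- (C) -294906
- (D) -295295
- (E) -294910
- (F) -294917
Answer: E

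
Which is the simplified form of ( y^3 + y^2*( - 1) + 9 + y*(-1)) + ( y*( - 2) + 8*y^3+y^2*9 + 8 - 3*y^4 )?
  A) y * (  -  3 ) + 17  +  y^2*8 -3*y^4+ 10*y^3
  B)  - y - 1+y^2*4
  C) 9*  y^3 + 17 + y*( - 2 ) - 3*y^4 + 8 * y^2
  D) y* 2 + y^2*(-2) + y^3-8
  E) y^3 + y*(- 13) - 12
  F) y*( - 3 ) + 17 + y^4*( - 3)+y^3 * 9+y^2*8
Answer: F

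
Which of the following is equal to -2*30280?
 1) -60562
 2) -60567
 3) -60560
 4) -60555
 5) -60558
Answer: 3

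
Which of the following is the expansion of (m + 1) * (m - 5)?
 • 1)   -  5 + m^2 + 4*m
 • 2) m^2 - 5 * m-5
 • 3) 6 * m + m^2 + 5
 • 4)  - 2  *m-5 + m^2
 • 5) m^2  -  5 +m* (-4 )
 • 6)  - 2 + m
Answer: 5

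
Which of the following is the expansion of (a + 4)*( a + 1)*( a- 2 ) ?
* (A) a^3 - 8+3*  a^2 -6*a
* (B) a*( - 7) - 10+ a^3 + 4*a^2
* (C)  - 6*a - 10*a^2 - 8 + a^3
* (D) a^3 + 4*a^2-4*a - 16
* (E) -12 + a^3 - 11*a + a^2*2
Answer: A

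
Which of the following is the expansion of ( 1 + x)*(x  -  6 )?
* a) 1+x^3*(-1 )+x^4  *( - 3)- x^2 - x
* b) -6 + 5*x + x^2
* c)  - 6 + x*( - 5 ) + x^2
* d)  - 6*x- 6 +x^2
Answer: c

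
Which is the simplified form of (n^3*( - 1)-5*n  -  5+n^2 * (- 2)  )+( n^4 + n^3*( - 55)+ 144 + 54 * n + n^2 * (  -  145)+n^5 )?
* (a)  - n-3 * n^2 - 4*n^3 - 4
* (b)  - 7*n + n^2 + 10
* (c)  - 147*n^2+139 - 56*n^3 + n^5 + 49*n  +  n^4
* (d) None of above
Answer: c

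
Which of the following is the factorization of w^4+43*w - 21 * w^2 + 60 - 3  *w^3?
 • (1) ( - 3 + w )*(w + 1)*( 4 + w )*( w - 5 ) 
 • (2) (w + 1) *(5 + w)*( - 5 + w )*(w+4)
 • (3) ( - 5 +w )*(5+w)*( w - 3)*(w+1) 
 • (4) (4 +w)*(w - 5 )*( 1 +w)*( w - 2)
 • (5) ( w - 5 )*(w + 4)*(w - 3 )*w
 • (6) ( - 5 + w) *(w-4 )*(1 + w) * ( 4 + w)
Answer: 1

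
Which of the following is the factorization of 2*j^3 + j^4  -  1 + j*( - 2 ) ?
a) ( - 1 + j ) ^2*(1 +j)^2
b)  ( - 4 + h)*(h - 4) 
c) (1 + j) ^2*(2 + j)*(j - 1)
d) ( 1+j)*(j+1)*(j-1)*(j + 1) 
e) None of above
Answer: d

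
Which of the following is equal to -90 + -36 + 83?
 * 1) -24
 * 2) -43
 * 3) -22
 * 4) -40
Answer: 2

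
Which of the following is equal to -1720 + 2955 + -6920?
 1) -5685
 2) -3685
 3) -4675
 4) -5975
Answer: 1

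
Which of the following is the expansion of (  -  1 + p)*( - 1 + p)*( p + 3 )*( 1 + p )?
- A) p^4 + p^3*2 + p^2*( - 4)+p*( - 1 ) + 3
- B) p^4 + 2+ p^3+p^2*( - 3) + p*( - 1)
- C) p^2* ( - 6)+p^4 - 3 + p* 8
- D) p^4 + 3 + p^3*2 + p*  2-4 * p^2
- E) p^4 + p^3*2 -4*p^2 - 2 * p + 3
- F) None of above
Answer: E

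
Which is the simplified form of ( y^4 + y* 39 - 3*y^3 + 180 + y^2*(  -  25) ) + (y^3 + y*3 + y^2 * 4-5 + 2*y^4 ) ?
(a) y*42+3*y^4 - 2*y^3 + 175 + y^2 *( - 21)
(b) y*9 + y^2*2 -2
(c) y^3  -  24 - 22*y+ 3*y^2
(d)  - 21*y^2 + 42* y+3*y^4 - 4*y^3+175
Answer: a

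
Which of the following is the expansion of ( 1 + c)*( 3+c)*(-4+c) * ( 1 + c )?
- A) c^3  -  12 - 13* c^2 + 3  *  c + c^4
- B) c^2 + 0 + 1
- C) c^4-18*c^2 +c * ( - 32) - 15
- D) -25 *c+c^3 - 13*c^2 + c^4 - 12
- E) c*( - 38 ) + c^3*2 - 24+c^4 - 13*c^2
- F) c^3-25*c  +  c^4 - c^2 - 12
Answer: D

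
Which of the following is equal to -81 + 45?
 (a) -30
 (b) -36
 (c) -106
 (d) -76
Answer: b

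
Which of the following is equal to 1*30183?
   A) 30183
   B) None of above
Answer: A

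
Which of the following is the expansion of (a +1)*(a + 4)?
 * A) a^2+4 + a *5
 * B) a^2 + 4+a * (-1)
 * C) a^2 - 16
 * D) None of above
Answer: A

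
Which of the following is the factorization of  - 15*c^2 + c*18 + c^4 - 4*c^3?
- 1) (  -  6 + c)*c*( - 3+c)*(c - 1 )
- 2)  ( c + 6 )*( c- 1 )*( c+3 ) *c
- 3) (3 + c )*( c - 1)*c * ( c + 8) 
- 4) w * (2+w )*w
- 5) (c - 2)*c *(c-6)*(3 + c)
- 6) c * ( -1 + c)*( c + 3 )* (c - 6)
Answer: 6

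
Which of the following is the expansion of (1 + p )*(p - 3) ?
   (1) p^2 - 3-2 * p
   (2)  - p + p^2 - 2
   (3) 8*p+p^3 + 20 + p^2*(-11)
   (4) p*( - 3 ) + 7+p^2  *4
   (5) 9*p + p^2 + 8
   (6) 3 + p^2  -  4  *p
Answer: 1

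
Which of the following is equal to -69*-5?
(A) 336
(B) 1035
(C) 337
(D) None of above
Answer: D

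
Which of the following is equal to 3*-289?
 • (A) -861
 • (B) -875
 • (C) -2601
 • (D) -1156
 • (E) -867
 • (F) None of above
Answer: E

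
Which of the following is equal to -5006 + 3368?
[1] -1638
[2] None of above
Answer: 1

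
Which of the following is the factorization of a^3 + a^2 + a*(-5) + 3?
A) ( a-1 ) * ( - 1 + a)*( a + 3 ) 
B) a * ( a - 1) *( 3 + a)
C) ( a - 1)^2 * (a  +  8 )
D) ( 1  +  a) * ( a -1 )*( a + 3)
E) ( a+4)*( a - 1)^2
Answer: A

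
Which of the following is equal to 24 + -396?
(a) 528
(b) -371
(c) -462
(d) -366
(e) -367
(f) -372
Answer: f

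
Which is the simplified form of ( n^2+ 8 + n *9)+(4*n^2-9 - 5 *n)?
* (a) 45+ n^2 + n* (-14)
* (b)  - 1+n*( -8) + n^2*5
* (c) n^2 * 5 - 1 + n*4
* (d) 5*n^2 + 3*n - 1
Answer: c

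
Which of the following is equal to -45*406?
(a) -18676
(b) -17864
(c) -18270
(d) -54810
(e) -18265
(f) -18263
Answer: c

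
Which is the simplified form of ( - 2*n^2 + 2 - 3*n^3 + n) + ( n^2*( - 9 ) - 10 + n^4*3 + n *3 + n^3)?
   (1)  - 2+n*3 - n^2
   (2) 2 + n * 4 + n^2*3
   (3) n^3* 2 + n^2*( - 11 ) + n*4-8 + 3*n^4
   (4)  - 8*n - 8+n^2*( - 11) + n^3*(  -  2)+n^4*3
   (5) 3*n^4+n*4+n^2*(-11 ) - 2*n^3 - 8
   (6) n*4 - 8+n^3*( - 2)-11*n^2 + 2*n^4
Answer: 5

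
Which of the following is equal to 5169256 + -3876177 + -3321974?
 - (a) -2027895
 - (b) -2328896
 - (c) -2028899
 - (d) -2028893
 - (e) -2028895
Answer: e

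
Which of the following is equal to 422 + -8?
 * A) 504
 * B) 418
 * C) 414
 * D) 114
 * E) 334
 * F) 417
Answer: C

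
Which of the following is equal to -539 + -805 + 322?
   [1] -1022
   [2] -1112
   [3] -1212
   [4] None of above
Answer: 1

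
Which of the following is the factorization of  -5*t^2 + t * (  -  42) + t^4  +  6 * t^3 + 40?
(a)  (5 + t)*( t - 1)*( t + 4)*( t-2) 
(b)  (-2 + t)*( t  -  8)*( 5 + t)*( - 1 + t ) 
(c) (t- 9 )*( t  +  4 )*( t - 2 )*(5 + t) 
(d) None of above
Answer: a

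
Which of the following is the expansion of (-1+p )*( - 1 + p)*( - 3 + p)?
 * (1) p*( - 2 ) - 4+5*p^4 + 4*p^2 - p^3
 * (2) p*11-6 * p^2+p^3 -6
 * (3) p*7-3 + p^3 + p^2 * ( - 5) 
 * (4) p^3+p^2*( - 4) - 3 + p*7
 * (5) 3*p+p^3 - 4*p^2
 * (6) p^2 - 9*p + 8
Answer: 3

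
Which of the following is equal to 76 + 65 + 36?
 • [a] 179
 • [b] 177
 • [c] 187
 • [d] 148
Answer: b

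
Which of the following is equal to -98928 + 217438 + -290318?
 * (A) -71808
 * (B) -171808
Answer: B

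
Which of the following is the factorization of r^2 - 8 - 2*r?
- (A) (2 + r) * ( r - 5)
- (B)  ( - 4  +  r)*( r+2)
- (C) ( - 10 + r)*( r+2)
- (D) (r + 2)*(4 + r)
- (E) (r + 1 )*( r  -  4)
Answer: B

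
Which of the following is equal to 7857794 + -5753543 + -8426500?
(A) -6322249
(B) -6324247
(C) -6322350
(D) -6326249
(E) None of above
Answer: A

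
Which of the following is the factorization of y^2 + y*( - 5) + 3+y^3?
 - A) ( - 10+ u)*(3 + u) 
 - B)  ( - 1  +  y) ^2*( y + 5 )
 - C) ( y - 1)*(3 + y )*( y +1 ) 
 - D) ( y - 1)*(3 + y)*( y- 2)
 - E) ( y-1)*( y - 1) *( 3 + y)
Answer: E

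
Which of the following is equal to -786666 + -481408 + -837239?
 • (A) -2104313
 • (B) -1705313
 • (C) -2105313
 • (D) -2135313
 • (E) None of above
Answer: C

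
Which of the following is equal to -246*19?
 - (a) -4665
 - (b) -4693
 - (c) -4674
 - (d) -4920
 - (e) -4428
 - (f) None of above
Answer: c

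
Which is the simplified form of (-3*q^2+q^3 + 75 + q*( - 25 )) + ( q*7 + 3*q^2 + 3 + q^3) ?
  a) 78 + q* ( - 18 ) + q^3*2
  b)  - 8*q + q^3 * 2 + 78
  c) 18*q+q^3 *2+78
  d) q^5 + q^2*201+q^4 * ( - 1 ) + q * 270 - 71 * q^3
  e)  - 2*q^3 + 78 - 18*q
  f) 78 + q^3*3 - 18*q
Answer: a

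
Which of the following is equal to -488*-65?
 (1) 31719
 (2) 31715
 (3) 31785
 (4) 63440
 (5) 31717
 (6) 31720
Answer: 6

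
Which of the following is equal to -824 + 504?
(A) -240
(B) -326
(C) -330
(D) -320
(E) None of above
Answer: D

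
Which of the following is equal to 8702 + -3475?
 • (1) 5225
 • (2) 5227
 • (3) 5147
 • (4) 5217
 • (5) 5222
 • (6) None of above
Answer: 2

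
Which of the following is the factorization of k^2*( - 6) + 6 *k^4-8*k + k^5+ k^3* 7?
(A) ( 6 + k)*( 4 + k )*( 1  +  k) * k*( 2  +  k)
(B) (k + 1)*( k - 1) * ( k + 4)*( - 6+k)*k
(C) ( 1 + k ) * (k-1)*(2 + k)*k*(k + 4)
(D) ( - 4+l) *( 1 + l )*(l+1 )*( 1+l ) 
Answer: C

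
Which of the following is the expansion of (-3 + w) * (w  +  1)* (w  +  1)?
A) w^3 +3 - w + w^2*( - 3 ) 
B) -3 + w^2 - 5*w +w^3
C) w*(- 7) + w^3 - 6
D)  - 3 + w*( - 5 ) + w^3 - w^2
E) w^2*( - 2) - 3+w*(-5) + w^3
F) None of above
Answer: D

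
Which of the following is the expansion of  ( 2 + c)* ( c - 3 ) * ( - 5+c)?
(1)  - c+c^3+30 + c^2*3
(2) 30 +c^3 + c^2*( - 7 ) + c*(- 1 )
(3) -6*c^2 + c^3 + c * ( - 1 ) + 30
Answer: 3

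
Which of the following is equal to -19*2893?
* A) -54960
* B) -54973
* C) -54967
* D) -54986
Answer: C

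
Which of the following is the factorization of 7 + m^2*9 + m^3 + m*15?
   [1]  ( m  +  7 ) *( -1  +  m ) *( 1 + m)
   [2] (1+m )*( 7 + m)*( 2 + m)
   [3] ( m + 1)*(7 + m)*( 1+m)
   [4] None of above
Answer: 3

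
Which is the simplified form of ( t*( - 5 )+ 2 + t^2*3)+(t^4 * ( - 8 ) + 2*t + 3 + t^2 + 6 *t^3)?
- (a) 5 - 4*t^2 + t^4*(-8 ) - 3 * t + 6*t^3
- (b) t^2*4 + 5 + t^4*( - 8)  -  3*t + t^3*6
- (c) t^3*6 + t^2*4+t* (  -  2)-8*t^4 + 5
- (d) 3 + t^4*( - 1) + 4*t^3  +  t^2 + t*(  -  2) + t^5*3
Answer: b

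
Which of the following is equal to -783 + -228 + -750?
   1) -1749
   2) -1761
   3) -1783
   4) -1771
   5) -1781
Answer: 2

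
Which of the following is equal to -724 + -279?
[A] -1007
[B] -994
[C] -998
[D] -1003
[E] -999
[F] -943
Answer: D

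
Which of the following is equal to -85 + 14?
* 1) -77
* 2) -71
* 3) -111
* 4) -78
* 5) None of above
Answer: 2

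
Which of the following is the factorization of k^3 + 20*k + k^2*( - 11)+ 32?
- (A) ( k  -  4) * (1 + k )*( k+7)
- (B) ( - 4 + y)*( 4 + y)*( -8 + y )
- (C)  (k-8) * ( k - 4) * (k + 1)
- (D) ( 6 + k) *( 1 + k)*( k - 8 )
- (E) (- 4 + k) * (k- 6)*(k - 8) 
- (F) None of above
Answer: C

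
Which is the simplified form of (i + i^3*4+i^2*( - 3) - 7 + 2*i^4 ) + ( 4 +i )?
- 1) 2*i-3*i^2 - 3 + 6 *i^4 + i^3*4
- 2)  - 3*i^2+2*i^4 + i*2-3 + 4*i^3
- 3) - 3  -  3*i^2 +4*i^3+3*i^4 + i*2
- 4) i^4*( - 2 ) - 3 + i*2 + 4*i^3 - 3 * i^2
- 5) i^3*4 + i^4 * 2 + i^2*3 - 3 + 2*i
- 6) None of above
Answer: 2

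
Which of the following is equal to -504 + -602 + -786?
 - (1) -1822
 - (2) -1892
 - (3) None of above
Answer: 2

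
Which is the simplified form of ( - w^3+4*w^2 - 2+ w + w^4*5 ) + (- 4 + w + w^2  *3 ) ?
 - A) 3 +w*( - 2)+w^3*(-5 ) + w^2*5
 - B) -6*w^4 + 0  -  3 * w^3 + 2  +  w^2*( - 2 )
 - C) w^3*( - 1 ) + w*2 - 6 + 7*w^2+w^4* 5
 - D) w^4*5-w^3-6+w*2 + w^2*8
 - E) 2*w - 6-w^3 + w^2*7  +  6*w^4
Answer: C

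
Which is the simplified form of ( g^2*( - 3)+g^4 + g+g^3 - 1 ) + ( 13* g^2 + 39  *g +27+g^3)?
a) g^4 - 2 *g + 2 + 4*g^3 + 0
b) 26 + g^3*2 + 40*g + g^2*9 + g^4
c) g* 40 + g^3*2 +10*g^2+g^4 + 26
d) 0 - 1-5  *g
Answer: c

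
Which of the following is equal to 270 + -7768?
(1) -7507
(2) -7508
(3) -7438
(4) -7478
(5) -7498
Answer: 5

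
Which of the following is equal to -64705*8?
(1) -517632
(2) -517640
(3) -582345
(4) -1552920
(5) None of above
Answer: 2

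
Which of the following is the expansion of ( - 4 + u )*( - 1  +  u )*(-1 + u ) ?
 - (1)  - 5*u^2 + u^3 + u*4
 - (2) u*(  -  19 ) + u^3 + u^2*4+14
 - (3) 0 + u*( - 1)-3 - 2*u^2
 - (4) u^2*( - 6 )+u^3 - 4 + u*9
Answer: 4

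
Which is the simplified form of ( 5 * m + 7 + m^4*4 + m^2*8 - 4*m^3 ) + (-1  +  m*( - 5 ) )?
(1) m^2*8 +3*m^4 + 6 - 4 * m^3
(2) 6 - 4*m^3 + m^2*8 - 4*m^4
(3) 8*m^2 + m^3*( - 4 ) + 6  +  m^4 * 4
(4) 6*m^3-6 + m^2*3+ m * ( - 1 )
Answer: 3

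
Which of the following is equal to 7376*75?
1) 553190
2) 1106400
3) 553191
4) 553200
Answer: 4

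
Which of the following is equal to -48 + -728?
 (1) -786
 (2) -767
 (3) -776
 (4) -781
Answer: 3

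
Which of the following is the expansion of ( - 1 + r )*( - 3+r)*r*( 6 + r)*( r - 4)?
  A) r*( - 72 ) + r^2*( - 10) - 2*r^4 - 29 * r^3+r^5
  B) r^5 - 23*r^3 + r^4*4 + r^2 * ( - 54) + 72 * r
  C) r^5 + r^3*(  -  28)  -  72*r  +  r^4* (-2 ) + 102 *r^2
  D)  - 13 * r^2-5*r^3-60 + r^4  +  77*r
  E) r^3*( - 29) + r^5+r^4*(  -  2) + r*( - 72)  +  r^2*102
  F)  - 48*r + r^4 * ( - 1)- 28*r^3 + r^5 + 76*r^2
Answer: E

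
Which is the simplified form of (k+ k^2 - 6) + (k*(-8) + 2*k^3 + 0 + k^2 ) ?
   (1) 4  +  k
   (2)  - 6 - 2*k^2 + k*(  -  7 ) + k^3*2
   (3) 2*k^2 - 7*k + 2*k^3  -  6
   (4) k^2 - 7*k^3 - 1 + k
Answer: 3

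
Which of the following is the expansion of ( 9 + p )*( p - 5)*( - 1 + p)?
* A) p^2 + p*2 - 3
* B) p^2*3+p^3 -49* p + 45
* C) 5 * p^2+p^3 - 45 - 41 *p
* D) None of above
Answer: B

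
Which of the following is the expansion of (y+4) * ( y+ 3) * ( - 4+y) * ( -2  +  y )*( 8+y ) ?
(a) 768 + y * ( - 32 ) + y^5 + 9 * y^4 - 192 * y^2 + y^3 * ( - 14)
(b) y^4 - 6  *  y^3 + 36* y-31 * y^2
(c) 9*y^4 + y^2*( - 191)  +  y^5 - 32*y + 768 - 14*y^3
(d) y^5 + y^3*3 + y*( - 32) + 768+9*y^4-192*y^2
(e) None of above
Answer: a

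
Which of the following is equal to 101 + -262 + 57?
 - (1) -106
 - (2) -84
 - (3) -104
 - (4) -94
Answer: 3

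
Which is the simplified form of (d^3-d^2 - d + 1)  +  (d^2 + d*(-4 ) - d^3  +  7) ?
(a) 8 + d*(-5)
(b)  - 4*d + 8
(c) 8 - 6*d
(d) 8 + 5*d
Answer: a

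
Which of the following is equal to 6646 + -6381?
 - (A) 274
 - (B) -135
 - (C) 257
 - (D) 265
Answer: D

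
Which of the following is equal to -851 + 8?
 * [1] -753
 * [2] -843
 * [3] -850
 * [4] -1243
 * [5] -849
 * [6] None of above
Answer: 2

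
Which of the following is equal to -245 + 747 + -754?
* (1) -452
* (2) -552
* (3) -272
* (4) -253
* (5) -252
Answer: 5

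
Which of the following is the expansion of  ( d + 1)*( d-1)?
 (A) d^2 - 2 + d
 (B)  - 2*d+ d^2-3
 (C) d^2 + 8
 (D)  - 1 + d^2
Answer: D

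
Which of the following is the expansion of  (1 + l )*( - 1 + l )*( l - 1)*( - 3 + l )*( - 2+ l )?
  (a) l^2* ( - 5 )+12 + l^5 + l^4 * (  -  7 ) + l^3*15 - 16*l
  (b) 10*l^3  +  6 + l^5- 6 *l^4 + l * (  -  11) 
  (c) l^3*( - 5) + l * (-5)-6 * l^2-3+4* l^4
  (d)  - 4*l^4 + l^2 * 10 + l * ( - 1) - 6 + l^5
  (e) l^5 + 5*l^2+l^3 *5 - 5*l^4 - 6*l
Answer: b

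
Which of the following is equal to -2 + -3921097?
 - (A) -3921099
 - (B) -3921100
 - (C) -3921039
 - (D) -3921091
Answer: A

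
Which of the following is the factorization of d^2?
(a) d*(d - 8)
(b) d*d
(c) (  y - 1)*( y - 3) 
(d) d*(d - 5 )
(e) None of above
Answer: b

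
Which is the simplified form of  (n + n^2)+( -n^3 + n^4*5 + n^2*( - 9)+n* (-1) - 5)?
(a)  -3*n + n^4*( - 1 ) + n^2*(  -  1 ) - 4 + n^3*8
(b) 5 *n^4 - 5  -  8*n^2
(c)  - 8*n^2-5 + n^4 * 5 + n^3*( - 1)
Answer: c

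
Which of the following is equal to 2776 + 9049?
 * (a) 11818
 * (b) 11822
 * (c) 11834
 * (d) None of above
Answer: d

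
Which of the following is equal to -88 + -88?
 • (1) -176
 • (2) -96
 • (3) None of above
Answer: 1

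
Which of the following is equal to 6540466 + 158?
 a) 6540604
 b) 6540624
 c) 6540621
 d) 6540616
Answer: b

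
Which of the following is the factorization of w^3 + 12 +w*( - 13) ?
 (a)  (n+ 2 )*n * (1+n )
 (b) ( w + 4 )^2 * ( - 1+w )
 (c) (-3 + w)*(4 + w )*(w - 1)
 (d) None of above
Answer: c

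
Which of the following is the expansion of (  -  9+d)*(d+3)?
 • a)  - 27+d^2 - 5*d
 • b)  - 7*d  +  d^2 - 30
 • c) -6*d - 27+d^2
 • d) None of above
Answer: c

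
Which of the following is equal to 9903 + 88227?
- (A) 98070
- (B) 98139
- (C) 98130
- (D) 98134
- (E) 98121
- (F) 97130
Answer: C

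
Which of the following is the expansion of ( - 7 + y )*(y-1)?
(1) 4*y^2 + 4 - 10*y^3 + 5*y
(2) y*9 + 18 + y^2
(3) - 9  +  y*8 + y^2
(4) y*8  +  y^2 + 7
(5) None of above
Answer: 5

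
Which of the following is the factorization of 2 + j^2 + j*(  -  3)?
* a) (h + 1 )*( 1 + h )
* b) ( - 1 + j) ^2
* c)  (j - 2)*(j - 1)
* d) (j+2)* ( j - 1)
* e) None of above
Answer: c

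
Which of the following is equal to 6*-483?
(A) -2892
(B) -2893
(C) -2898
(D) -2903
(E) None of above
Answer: C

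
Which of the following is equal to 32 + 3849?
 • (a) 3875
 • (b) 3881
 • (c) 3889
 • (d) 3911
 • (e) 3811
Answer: b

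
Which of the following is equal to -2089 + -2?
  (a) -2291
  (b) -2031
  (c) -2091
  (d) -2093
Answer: c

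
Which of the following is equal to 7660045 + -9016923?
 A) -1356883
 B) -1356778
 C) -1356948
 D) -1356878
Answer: D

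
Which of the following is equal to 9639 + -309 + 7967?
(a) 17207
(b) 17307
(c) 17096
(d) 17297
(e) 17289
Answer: d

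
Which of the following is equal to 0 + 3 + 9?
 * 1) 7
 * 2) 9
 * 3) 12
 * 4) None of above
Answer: 3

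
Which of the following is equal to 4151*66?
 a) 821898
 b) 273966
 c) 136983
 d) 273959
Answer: b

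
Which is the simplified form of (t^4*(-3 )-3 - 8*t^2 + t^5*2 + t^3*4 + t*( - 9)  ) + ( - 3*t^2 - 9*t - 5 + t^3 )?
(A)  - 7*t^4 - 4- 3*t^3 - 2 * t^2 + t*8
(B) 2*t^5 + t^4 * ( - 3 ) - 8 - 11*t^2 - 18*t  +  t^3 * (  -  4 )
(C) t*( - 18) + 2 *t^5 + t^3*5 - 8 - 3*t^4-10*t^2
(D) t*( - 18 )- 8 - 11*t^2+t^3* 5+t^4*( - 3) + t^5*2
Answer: D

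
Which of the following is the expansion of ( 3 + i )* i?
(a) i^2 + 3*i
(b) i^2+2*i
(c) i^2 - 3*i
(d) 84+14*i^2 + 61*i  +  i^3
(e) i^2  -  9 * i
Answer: a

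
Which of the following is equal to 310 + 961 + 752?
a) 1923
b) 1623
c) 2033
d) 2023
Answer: d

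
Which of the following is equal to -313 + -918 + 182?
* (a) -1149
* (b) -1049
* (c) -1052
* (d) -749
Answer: b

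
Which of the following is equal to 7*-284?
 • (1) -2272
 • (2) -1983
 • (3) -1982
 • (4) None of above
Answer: 4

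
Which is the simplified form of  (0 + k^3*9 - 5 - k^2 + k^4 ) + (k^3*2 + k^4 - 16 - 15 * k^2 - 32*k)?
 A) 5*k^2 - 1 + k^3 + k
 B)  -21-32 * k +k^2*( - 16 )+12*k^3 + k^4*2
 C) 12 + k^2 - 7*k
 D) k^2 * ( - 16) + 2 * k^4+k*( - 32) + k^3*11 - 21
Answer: D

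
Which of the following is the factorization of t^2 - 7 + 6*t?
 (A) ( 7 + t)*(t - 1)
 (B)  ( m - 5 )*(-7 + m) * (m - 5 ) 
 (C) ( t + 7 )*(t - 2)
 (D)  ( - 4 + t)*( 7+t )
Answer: A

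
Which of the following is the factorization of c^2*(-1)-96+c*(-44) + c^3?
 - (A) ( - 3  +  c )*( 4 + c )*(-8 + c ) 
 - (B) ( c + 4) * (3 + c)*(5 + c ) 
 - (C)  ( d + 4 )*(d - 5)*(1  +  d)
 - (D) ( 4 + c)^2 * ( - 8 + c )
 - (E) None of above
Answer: E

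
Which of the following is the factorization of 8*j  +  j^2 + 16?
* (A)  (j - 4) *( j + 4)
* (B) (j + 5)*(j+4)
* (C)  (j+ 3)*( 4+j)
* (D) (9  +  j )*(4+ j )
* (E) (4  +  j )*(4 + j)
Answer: E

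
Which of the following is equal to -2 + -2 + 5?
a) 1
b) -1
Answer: a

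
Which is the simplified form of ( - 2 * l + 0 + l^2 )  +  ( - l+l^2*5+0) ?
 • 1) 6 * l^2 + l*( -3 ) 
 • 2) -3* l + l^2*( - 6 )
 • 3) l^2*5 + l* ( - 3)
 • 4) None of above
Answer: 1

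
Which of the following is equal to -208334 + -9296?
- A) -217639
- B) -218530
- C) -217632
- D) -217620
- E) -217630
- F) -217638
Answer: E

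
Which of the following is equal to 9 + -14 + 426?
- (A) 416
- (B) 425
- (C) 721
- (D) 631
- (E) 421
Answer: E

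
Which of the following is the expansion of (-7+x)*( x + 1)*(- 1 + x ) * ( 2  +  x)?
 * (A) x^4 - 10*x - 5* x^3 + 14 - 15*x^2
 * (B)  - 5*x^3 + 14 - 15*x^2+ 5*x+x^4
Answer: B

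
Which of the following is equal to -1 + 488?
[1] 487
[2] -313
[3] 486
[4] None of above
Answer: 1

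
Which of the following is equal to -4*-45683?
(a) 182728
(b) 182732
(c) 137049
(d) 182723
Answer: b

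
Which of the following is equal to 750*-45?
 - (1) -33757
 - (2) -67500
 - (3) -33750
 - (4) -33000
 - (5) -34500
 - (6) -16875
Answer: 3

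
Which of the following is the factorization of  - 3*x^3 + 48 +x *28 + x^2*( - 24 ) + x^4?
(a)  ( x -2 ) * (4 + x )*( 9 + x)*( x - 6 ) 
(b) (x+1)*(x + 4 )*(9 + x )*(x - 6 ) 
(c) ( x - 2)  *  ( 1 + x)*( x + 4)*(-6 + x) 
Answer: c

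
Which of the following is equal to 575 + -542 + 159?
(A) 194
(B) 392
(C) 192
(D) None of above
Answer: C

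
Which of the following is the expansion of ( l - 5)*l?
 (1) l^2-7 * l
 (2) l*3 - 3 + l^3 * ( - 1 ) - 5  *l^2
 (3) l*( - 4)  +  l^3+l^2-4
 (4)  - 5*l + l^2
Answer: 4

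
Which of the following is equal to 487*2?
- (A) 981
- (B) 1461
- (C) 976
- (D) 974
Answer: D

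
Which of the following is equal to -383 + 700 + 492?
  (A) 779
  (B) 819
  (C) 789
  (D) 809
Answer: D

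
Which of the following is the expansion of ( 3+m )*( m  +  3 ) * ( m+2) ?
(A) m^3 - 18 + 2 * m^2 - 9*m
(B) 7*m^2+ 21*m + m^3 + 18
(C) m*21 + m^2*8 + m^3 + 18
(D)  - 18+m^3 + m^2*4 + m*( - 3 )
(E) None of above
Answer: C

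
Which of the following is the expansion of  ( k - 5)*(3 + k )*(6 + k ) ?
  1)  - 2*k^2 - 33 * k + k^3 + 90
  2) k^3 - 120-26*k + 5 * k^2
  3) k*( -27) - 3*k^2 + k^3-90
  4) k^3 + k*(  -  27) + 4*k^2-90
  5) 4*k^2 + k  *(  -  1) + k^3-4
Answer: 4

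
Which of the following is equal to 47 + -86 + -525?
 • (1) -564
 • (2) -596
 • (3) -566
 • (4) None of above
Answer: 1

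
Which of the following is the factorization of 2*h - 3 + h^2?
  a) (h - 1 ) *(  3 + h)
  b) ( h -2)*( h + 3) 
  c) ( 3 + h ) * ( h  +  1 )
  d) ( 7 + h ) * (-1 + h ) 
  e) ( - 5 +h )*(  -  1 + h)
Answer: a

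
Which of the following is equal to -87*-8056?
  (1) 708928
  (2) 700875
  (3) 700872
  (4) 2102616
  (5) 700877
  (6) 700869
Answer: 3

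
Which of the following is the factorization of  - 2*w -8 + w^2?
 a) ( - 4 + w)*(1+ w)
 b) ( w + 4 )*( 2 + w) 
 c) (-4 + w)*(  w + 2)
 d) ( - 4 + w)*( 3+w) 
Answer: c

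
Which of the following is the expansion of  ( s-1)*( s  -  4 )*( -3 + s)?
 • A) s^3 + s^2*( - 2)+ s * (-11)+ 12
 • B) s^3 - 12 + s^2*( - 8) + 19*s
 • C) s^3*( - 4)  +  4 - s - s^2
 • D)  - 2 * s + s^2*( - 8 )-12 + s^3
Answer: B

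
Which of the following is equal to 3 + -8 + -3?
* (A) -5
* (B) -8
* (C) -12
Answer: B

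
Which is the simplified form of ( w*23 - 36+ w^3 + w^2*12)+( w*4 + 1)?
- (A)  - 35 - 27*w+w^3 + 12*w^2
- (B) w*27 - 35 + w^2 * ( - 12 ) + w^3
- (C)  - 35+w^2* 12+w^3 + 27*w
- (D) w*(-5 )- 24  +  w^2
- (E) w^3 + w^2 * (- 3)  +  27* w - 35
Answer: C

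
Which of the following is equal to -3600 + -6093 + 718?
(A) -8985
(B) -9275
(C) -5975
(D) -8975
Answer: D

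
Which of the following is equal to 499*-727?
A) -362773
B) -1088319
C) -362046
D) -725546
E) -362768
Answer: A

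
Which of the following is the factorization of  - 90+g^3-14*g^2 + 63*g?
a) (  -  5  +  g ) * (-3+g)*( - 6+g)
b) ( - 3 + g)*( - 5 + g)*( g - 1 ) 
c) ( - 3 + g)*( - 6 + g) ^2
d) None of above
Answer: a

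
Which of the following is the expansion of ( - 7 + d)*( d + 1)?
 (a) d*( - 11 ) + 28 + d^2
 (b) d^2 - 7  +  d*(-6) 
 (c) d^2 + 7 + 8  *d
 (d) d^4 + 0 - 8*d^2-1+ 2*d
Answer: b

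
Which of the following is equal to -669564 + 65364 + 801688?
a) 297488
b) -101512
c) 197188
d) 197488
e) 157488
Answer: d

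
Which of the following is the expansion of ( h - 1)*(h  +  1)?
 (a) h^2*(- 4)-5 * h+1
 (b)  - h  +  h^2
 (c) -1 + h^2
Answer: c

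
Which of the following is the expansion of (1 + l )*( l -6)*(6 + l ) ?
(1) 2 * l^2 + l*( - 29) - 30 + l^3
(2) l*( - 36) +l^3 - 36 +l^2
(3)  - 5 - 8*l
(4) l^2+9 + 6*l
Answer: 2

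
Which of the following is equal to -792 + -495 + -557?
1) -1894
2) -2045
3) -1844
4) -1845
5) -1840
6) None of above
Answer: 3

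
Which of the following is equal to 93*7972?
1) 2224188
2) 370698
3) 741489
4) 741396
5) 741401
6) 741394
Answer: 4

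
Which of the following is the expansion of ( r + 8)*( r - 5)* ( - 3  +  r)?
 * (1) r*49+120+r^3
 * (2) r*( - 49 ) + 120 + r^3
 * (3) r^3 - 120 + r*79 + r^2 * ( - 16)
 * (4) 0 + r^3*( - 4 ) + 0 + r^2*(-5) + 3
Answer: 2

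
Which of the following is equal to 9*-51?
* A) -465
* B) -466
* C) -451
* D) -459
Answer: D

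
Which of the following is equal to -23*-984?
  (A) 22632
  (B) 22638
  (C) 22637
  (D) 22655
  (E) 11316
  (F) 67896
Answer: A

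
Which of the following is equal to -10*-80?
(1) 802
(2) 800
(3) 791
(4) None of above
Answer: 2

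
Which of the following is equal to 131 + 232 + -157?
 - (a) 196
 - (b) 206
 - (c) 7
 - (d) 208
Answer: b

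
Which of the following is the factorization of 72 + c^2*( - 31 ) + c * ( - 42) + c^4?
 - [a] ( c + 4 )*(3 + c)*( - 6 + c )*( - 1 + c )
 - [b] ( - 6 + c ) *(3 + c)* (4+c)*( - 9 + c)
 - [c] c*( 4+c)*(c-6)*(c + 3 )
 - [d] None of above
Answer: a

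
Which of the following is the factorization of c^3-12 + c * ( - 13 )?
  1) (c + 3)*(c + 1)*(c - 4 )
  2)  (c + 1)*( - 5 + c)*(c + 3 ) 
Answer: 1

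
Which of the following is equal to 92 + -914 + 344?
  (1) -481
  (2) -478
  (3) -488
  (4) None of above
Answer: 2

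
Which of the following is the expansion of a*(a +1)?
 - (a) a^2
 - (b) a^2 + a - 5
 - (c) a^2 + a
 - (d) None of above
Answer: c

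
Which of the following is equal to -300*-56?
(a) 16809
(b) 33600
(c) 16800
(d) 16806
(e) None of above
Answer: c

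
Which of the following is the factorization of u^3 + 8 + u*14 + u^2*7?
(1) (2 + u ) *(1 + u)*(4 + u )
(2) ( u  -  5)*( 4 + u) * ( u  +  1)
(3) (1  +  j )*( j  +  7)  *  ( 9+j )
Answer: 1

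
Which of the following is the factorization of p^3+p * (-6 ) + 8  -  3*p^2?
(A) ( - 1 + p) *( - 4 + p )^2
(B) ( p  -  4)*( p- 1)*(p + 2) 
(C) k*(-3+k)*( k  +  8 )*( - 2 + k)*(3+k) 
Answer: B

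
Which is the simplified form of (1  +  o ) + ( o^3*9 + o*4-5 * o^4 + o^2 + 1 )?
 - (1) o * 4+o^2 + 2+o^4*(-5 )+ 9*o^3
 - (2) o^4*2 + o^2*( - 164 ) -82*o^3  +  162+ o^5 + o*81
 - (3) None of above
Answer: 3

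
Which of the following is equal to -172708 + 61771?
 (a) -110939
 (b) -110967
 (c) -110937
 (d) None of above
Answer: c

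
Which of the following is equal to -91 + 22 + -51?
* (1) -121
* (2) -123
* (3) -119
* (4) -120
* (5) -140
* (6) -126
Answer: 4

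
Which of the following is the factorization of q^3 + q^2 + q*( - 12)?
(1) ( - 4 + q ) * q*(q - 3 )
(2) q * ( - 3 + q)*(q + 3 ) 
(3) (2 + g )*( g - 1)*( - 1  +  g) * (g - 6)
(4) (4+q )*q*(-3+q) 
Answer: 4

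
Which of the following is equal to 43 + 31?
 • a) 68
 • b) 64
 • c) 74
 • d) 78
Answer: c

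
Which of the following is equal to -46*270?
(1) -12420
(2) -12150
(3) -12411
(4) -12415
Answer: 1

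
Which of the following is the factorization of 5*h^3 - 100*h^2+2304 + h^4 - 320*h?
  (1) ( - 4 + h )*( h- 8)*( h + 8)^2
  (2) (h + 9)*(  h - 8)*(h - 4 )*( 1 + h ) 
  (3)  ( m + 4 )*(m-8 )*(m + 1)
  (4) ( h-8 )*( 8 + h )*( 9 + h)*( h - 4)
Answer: 4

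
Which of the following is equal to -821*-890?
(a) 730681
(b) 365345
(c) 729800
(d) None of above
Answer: d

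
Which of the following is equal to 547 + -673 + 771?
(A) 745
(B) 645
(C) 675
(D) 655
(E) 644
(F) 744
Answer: B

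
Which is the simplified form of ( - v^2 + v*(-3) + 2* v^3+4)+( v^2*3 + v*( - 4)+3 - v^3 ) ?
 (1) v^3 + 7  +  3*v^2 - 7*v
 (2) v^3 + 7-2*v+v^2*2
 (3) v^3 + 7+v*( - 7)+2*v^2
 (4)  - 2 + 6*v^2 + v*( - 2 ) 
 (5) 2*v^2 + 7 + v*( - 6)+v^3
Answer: 3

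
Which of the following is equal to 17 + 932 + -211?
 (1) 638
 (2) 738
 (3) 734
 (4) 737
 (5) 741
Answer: 2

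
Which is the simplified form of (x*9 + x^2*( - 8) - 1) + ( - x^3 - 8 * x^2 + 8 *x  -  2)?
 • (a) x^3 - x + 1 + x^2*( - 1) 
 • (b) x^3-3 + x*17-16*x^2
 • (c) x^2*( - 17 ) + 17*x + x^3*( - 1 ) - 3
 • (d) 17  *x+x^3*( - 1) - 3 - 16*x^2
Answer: d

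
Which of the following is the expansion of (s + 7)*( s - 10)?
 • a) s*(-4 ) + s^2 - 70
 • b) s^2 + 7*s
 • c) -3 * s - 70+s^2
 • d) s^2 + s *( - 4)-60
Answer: c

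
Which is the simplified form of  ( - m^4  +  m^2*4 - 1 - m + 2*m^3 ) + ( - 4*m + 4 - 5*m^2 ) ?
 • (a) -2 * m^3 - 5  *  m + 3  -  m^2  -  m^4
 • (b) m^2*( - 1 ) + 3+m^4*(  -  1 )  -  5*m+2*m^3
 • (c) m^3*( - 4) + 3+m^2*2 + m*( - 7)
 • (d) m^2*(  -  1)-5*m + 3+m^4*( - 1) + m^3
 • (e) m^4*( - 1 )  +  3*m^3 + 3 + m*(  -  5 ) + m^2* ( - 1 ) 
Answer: b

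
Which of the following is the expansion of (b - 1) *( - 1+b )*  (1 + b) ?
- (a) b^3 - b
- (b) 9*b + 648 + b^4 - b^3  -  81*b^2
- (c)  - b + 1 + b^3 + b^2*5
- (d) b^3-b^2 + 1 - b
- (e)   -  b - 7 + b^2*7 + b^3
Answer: d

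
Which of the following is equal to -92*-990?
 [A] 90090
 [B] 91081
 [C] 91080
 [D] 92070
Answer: C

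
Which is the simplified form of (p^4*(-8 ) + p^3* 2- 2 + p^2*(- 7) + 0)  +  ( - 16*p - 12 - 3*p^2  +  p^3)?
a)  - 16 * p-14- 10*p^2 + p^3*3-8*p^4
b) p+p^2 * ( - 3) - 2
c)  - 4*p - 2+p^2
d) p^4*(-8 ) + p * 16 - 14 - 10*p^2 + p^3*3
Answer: a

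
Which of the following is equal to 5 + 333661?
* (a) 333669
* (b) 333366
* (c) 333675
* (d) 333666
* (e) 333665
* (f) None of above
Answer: d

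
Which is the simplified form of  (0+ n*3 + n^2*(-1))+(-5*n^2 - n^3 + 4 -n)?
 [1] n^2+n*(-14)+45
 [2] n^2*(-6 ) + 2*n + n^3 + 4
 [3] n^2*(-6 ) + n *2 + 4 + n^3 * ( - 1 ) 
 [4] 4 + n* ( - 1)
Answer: 3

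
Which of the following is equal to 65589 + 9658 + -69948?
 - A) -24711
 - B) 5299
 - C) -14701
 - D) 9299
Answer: B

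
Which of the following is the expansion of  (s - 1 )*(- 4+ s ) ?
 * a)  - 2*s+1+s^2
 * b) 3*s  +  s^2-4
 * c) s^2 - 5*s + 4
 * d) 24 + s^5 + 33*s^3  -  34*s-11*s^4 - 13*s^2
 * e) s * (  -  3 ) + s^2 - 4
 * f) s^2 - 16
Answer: c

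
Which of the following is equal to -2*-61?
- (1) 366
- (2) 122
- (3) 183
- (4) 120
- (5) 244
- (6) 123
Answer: 2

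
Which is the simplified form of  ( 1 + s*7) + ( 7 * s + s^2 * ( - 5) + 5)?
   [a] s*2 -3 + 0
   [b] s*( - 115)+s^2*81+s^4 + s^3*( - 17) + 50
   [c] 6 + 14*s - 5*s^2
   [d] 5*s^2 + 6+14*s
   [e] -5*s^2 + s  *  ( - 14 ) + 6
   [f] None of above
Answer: c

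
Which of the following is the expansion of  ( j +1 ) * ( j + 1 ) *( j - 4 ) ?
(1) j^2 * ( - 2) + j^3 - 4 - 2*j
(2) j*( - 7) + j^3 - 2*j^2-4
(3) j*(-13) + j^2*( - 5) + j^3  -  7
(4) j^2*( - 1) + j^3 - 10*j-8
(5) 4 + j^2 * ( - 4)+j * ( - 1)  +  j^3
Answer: 2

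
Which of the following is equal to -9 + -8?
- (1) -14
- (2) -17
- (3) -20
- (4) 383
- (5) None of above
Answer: 2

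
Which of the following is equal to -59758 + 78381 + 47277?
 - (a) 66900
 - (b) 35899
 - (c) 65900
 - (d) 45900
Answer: c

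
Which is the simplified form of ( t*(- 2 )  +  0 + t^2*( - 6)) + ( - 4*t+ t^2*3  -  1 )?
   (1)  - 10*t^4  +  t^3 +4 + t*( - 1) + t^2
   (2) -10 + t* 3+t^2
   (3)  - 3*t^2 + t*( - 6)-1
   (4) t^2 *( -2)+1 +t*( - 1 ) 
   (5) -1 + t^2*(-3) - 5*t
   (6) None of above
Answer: 3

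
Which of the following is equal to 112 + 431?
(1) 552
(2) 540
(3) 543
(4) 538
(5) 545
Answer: 3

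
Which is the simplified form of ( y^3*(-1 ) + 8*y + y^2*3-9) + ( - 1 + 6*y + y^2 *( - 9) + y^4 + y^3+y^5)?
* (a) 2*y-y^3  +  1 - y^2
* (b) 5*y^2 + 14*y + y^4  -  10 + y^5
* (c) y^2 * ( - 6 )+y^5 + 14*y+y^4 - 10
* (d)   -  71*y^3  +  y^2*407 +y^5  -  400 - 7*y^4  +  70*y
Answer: c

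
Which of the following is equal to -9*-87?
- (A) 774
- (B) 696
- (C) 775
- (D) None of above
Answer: D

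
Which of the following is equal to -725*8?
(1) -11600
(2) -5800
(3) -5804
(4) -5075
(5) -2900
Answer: 2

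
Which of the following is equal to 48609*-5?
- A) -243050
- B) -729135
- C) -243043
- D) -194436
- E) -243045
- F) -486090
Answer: E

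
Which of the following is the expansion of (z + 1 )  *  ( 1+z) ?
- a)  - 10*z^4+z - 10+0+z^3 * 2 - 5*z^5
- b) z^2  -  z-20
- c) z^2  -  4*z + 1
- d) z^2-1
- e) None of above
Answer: e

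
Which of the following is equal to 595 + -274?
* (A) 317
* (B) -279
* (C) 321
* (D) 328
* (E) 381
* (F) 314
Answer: C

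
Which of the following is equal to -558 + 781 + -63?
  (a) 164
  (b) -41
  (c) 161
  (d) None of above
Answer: d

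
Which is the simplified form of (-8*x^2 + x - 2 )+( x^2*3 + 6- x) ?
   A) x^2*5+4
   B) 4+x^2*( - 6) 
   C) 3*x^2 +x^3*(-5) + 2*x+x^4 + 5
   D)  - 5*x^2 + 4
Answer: D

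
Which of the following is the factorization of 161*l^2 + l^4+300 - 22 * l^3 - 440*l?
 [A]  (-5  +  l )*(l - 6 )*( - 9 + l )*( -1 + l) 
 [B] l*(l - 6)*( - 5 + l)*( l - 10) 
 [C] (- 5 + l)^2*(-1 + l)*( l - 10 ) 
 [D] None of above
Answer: D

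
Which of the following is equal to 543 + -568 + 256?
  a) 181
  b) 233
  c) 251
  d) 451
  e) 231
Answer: e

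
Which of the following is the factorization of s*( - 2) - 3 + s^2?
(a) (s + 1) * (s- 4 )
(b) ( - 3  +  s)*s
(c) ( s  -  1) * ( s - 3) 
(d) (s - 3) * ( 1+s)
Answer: d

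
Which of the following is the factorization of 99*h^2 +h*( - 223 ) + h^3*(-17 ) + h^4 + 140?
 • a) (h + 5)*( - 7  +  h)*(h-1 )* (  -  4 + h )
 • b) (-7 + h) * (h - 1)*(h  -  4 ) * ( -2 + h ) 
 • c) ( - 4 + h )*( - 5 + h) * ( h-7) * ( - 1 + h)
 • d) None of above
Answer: c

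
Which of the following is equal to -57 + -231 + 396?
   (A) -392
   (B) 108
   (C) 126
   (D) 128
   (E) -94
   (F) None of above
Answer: B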